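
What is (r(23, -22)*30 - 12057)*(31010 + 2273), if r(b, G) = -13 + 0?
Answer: -414273501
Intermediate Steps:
r(b, G) = -13
(r(23, -22)*30 - 12057)*(31010 + 2273) = (-13*30 - 12057)*(31010 + 2273) = (-390 - 12057)*33283 = -12447*33283 = -414273501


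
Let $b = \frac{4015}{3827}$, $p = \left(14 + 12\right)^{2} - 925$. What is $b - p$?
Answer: $\frac{956938}{3827} \approx 250.05$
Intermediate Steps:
$p = -249$ ($p = 26^{2} - 925 = 676 - 925 = -249$)
$b = \frac{4015}{3827}$ ($b = 4015 \cdot \frac{1}{3827} = \frac{4015}{3827} \approx 1.0491$)
$b - p = \frac{4015}{3827} - -249 = \frac{4015}{3827} + 249 = \frac{956938}{3827}$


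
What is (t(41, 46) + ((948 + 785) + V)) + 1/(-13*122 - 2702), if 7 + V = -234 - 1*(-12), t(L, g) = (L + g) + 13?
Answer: 6877951/4288 ≈ 1604.0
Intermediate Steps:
t(L, g) = 13 + L + g
V = -229 (V = -7 + (-234 - 1*(-12)) = -7 + (-234 + 12) = -7 - 222 = -229)
(t(41, 46) + ((948 + 785) + V)) + 1/(-13*122 - 2702) = ((13 + 41 + 46) + ((948 + 785) - 229)) + 1/(-13*122 - 2702) = (100 + (1733 - 229)) + 1/(-1586 - 2702) = (100 + 1504) + 1/(-4288) = 1604 - 1/4288 = 6877951/4288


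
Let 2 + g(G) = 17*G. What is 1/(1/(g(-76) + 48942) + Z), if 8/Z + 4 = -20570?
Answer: -490154976/180305 ≈ -2718.5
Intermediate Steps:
g(G) = -2 + 17*G
Z = -4/10287 (Z = 8/(-4 - 20570) = 8/(-20574) = 8*(-1/20574) = -4/10287 ≈ -0.00038884)
1/(1/(g(-76) + 48942) + Z) = 1/(1/((-2 + 17*(-76)) + 48942) - 4/10287) = 1/(1/((-2 - 1292) + 48942) - 4/10287) = 1/(1/(-1294 + 48942) - 4/10287) = 1/(1/47648 - 4/10287) = 1/(-180305/490154976) = -490154976/180305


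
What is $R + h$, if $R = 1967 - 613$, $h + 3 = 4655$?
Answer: $6006$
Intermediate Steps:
$h = 4652$ ($h = -3 + 4655 = 4652$)
$R = 1354$
$R + h = 1354 + 4652 = 6006$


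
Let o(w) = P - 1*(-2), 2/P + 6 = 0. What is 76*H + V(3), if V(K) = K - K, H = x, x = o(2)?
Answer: 380/3 ≈ 126.67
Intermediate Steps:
P = -⅓ (P = 2/(-6 + 0) = 2/(-6) = 2*(-⅙) = -⅓ ≈ -0.33333)
o(w) = 5/3 (o(w) = -⅓ - 1*(-2) = -⅓ + 2 = 5/3)
x = 5/3 ≈ 1.6667
H = 5/3 ≈ 1.6667
V(K) = 0
76*H + V(3) = 76*(5/3) + 0 = 380/3 + 0 = 380/3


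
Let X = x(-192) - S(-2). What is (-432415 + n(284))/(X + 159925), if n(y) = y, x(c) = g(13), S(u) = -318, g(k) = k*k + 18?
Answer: -432131/160430 ≈ -2.6936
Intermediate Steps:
g(k) = 18 + k² (g(k) = k² + 18 = 18 + k²)
x(c) = 187 (x(c) = 18 + 13² = 18 + 169 = 187)
X = 505 (X = 187 - 1*(-318) = 187 + 318 = 505)
(-432415 + n(284))/(X + 159925) = (-432415 + 284)/(505 + 159925) = -432131/160430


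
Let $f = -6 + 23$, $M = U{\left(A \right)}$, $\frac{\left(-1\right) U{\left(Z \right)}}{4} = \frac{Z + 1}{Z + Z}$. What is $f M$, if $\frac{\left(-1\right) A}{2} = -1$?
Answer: $-51$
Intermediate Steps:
$A = 2$ ($A = \left(-2\right) \left(-1\right) = 2$)
$U{\left(Z \right)} = - \frac{2 \left(1 + Z\right)}{Z}$ ($U{\left(Z \right)} = - 4 \frac{Z + 1}{Z + Z} = - 4 \frac{1 + Z}{2 Z} = - \frac{2 \left(1 + Z\right)}{Z}$)
$M = -3$ ($M = -2 - \frac{2}{2} = -2 - 1 = -3$)
$f = 17$
$f M = 17 \left(-3\right) = -51$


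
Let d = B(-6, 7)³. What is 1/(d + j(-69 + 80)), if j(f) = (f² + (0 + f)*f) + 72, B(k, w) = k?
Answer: 1/98 ≈ 0.010204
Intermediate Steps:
j(f) = 72 + 2*f² (j(f) = (f² + f*f) + 72 = (f² + f²) + 72 = 2*f² + 72 = 72 + 2*f²)
d = -216 (d = (-6)³ = -216)
1/(d + j(-69 + 80)) = 1/(-216 + (72 + 2*(-69 + 80)²)) = 1/(-216 + (72 + 2*11²)) = 1/(-216 + (72 + 2*121)) = 1/(-216 + (72 + 242)) = 1/(-216 + 314) = 1/98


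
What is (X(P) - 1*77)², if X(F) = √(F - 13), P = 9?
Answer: 5925 - 308*I ≈ 5925.0 - 308.0*I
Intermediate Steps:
X(F) = √(-13 + F)
(X(P) - 1*77)² = (√(-13 + 9) - 1*77)² = (√(-4) - 77)² = (2*I - 77)² = (-77 + 2*I)²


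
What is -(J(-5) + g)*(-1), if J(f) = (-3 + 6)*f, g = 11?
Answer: -4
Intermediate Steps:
J(f) = 3*f
-(J(-5) + g)*(-1) = -(3*(-5) + 11)*(-1) = -(-15 + 11)*(-1) = -(-4)*(-1) = -1*4 = -4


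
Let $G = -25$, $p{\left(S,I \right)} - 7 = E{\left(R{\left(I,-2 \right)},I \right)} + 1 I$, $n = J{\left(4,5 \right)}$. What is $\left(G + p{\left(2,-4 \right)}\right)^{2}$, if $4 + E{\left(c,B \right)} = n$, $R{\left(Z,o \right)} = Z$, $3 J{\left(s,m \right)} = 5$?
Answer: $\frac{5329}{9} \approx 592.11$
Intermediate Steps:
$J{\left(s,m \right)} = \frac{5}{3}$ ($J{\left(s,m \right)} = \frac{1}{3} \cdot 5 = \frac{5}{3}$)
$n = \frac{5}{3} \approx 1.6667$
$E{\left(c,B \right)} = - \frac{7}{3}$ ($E{\left(c,B \right)} = -4 + \frac{5}{3} = - \frac{7}{3}$)
$p{\left(S,I \right)} = \frac{14}{3} + I$ ($p{\left(S,I \right)} = 7 + \left(- \frac{7}{3} + 1 I\right) = 7 + \left(- \frac{7}{3} + I\right) = \frac{14}{3} + I$)
$\left(G + p{\left(2,-4 \right)}\right)^{2} = \left(-25 + \left(\frac{14}{3} - 4\right)\right)^{2} = \left(-25 + \frac{2}{3}\right)^{2} = \left(- \frac{73}{3}\right)^{2} = \frac{5329}{9}$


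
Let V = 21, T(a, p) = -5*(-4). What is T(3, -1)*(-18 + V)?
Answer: 60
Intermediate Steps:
T(a, p) = 20
T(3, -1)*(-18 + V) = 20*(-18 + 21) = 20*3 = 60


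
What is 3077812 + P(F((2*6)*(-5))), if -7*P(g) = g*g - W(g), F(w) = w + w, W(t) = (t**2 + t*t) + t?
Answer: 3079852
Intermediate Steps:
W(t) = t + 2*t**2 (W(t) = (t**2 + t**2) + t = 2*t**2 + t = t + 2*t**2)
F(w) = 2*w
P(g) = -g**2/7 + g*(1 + 2*g)/7 (P(g) = -(g*g - g*(1 + 2*g))/7 = -(g**2 - g*(1 + 2*g))/7 = -g**2/7 + g*(1 + 2*g)/7)
3077812 + P(F((2*6)*(-5))) = 3077812 + (2*((2*6)*(-5)))*(1 + 2*((2*6)*(-5)))/7 = 3077812 + (2*(12*(-5)))*(1 + 2*(12*(-5)))/7 = 3077812 + (2*(-60))*(1 + 2*(-60))/7 = 3077812 + (1/7)*(-120)*(1 - 120) = 3077812 + (1/7)*(-120)*(-119) = 3077812 + 2040 = 3079852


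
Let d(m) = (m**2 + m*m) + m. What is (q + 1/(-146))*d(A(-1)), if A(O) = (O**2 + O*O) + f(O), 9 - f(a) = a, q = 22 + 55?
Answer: 1686150/73 ≈ 23098.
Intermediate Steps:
q = 77
f(a) = 9 - a
A(O) = 9 - O + 2*O**2 (A(O) = (O**2 + O*O) + (9 - O) = (O**2 + O**2) + (9 - O) = 2*O**2 + (9 - O) = 9 - O + 2*O**2)
d(m) = m + 2*m**2 (d(m) = (m**2 + m**2) + m = 2*m**2 + m = m + 2*m**2)
(q + 1/(-146))*d(A(-1)) = (77 + 1/(-146))*((9 - 1*(-1) + 2*(-1)**2)*(1 + 2*(9 - 1*(-1) + 2*(-1)**2))) = (77 - 1/146)*((9 + 1 + 2*1)*(1 + 2*(9 + 1 + 2*1))) = 11241*((9 + 1 + 2)*(1 + 2*(9 + 1 + 2)))/146 = 11241*(12*(1 + 2*12))/146 = 11241*(12*(1 + 24))/146 = 11241*(12*25)/146 = (11241/146)*300 = 1686150/73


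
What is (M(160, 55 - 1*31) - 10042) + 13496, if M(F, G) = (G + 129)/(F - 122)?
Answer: 131405/38 ≈ 3458.0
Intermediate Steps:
M(F, G) = (129 + G)/(-122 + F)
(M(160, 55 - 1*31) - 10042) + 13496 = ((129 + (55 - 1*31))/(-122 + 160) - 10042) + 13496 = ((129 + (55 - 31))/38 - 10042) + 13496 = ((129 + 24)/38 - 10042) + 13496 = ((1/38)*153 - 10042) + 13496 = (153/38 - 10042) + 13496 = -381443/38 + 13496 = 131405/38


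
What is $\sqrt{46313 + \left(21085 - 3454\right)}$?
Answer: $2 \sqrt{15986} \approx 252.87$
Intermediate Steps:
$\sqrt{46313 + \left(21085 - 3454\right)} = \sqrt{46313 + 17631} = \sqrt{63944} = 2 \sqrt{15986}$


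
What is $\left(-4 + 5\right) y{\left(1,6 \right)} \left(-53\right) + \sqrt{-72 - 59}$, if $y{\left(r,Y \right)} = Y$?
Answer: $-318 + i \sqrt{131} \approx -318.0 + 11.446 i$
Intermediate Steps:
$\left(-4 + 5\right) y{\left(1,6 \right)} \left(-53\right) + \sqrt{-72 - 59} = \left(-4 + 5\right) 6 \left(-53\right) + \sqrt{-72 - 59} = 1 \cdot 6 \left(-53\right) + \sqrt{-131} = 6 \left(-53\right) + i \sqrt{131} = -318 + i \sqrt{131}$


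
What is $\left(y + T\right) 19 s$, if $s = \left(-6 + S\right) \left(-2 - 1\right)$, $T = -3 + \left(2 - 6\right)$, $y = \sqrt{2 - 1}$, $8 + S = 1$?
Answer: $-4446$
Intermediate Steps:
$S = -7$ ($S = -8 + 1 = -7$)
$y = 1$ ($y = \sqrt{1} = 1$)
$T = -7$ ($T = -3 + \left(2 - 6\right) = -3 - 4 = -7$)
$s = 39$ ($s = \left(-6 - 7\right) \left(-2 - 1\right) = \left(-13\right) \left(-3\right) = 39$)
$\left(y + T\right) 19 s = \left(1 - 7\right) 19 \cdot 39 = \left(-6\right) 19 \cdot 39 = \left(-114\right) 39 = -4446$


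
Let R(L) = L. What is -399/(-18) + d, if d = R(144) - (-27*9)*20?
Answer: 30157/6 ≈ 5026.2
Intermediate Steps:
d = 5004 (d = 144 - (-27*9)*20 = 144 - (-243)*20 = 144 - 1*(-4860) = 144 + 4860 = 5004)
-399/(-18) + d = -399/(-18) + 5004 = -399*(-1/18) + 5004 = 133/6 + 5004 = 30157/6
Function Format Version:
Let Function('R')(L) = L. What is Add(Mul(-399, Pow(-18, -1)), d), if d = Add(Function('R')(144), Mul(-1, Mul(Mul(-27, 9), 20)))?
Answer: Rational(30157, 6) ≈ 5026.2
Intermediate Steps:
d = 5004 (d = Add(144, Mul(-1, Mul(Mul(-27, 9), 20))) = Add(144, Mul(-1, Mul(-243, 20))) = Add(144, Mul(-1, -4860)) = Add(144, 4860) = 5004)
Add(Mul(-399, Pow(-18, -1)), d) = Add(Mul(-399, Pow(-18, -1)), 5004) = Add(Mul(-399, Rational(-1, 18)), 5004) = Add(Rational(133, 6), 5004) = Rational(30157, 6)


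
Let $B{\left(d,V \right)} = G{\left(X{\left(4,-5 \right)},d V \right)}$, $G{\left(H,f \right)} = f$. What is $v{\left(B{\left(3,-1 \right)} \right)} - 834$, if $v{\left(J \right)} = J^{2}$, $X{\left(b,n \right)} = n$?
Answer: $-825$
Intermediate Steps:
$B{\left(d,V \right)} = V d$ ($B{\left(d,V \right)} = d V = V d$)
$v{\left(B{\left(3,-1 \right)} \right)} - 834 = \left(\left(-1\right) 3\right)^{2} - 834 = \left(-3\right)^{2} - 834 = 9 - 834 = -825$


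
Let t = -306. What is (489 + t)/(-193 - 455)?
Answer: -61/216 ≈ -0.28241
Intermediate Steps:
(489 + t)/(-193 - 455) = (489 - 306)/(-193 - 455) = 183/(-648) = 183*(-1/648) = -61/216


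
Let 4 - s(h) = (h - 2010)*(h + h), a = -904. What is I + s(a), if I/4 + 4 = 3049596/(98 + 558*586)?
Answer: -861624121340/163543 ≈ -5.2685e+6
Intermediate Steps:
s(h) = 4 - 2*h*(-2010 + h) (s(h) = 4 - (h - 2010)*(h + h) = 4 - (-2010 + h)*2*h = 4 - 2*h*(-2010 + h))
I = 3482504/163543 (I = -16 + 4*(3049596/(98 + 558*586)) = -16 + 4*(3049596/(98 + 326988)) = -16 + 4*(3049596/327086) = -16 + 4*(3049596*(1/327086)) = -16 + 4*(1524798/163543) = -16 + 6099192/163543 = 3482504/163543 ≈ 21.294)
I + s(a) = 3482504/163543 + (4 - 2*(-904)² + 4020*(-904)) = 3482504/163543 + (4 - 2*817216 - 3634080) = 3482504/163543 + (4 - 1634432 - 3634080) = 3482504/163543 - 5268508 = -861624121340/163543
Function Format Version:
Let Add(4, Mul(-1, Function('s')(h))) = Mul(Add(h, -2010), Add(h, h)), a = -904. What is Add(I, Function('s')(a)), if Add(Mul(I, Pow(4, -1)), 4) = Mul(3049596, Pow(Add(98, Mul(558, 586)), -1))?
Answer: Rational(-861624121340, 163543) ≈ -5.2685e+6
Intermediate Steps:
Function('s')(h) = Add(4, Mul(-2, h, Add(-2010, h))) (Function('s')(h) = Add(4, Mul(-1, Mul(Add(h, -2010), Add(h, h)))) = Add(4, Mul(-1, Mul(Add(-2010, h), Mul(2, h)))) = Add(4, Mul(-1, Mul(2, h, Add(-2010, h)))) = Add(4, Mul(-2, h, Add(-2010, h))))
I = Rational(3482504, 163543) (I = Add(-16, Mul(4, Mul(3049596, Pow(Add(98, Mul(558, 586)), -1)))) = Add(-16, Mul(4, Mul(3049596, Pow(Add(98, 326988), -1)))) = Add(-16, Mul(4, Mul(3049596, Pow(327086, -1)))) = Add(-16, Mul(4, Mul(3049596, Rational(1, 327086)))) = Add(-16, Mul(4, Rational(1524798, 163543))) = Add(-16, Rational(6099192, 163543)) = Rational(3482504, 163543) ≈ 21.294)
Add(I, Function('s')(a)) = Add(Rational(3482504, 163543), Add(4, Mul(-2, Pow(-904, 2)), Mul(4020, -904))) = Add(Rational(3482504, 163543), Add(4, Mul(-2, 817216), -3634080)) = Add(Rational(3482504, 163543), Add(4, -1634432, -3634080)) = Add(Rational(3482504, 163543), -5268508) = Rational(-861624121340, 163543)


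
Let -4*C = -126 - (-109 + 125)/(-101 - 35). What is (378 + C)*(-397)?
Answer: -2763517/17 ≈ -1.6256e+5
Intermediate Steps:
C = 535/17 (C = -(-126 - (-109 + 125)/(-101 - 35))/4 = -(-126 - 16/(-136))/4 = -(-126 - 16*(-1)/136)/4 = -(-126 - 1*(-2/17))/4 = -(-126 + 2/17)/4 = -¼*(-2140/17) = 535/17 ≈ 31.471)
(378 + C)*(-397) = (378 + 535/17)*(-397) = (6961/17)*(-397) = -2763517/17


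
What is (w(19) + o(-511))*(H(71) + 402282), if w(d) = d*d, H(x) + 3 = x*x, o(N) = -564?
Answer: -82685960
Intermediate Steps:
H(x) = -3 + x² (H(x) = -3 + x*x = -3 + x²)
w(d) = d²
(w(19) + o(-511))*(H(71) + 402282) = (19² - 564)*((-3 + 71²) + 402282) = (361 - 564)*((-3 + 5041) + 402282) = -203*(5038 + 402282) = -203*407320 = -82685960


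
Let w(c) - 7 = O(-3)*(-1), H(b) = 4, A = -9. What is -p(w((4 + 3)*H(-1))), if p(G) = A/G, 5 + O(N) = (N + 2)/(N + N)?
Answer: 54/71 ≈ 0.76056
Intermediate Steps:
O(N) = -5 + (2 + N)/(2*N) (O(N) = -5 + (N + 2)/(N + N) = -5 + (2 + N)/((2*N)) = -5 + (2 + N)*(1/(2*N)) = -5 + (2 + N)/(2*N))
w(c) = 71/6 (w(c) = 7 + (-9/2 + 1/(-3))*(-1) = 7 + (-9/2 - 1/3)*(-1) = 7 - 29/6*(-1) = 7 + 29/6 = 71/6)
p(G) = -9/G
-p(w((4 + 3)*H(-1))) = -(-9)/71/6 = -(-9)*6/71 = -1*(-54/71) = 54/71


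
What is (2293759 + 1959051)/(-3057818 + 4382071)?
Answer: 4252810/1324253 ≈ 3.2115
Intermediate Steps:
(2293759 + 1959051)/(-3057818 + 4382071) = 4252810/1324253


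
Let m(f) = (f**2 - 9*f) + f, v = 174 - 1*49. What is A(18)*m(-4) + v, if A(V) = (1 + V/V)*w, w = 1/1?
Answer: 221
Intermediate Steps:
v = 125 (v = 174 - 49 = 125)
w = 1 (w = 1*1 = 1)
m(f) = f**2 - 8*f
A(V) = 2 (A(V) = (1 + V/V)*1 = (1 + 1)*1 = 2*1 = 2)
A(18)*m(-4) + v = 2*(-4*(-8 - 4)) + 125 = 2*(-4*(-12)) + 125 = 2*48 + 125 = 96 + 125 = 221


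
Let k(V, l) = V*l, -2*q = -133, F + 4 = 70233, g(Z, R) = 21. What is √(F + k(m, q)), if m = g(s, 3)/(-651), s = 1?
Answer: 3*√29994670/62 ≈ 265.00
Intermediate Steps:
F = 70229 (F = -4 + 70233 = 70229)
q = 133/2 (q = -½*(-133) = 133/2 ≈ 66.500)
m = -1/31 (m = 21/(-651) = 21*(-1/651) = -1/31 ≈ -0.032258)
√(F + k(m, q)) = √(70229 - 1/31*133/2) = √(70229 - 133/62) = √(4354065/62) = 3*√29994670/62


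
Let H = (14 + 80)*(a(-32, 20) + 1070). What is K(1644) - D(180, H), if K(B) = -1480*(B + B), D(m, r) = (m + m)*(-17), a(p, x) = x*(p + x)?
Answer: -4860120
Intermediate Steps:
H = 78020 (H = (14 + 80)*(20*(-32 + 20) + 1070) = 94*(20*(-12) + 1070) = 94*(-240 + 1070) = 94*830 = 78020)
D(m, r) = -34*m (D(m, r) = (2*m)*(-17) = -34*m)
K(B) = -2960*B
K(1644) - D(180, H) = -2960*1644 - (-34)*180 = -4866240 - 1*(-6120) = -4866240 + 6120 = -4860120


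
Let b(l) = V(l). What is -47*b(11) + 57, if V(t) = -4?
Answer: 245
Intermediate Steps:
b(l) = -4
-47*b(11) + 57 = -47*(-4) + 57 = 188 + 57 = 245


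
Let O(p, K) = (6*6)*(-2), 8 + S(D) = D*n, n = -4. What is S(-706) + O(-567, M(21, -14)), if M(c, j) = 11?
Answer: 2744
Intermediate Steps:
S(D) = -8 - 4*D (S(D) = -8 + D*(-4) = -8 - 4*D)
O(p, K) = -72 (O(p, K) = 36*(-2) = -72)
S(-706) + O(-567, M(21, -14)) = (-8 - 4*(-706)) - 72 = (-8 + 2824) - 72 = 2816 - 72 = 2744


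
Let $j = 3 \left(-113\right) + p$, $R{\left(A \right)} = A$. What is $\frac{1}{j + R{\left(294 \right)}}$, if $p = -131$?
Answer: $- \frac{1}{176} \approx -0.0056818$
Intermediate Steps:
$j = -470$ ($j = 3 \left(-113\right) - 131 = -339 - 131 = -470$)
$\frac{1}{j + R{\left(294 \right)}} = \frac{1}{-470 + 294} = \frac{1}{-176} = - \frac{1}{176}$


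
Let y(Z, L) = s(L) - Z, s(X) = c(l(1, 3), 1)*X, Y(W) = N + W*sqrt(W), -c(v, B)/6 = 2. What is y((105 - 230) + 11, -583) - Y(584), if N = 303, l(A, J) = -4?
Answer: 6807 - 1168*sqrt(146) ≈ -7306.0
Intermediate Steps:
c(v, B) = -12 (c(v, B) = -6*2 = -12)
Y(W) = 303 + W**(3/2) (Y(W) = 303 + W*sqrt(W) = 303 + W**(3/2))
s(X) = -12*X
y(Z, L) = -Z - 12*L (y(Z, L) = -12*L - Z = -Z - 12*L)
y((105 - 230) + 11, -583) - Y(584) = (-((105 - 230) + 11) - 12*(-583)) - (303 + 584**(3/2)) = (-(-125 + 11) + 6996) - (303 + 1168*sqrt(146)) = (-1*(-114) + 6996) + (-303 - 1168*sqrt(146)) = (114 + 6996) + (-303 - 1168*sqrt(146)) = 7110 + (-303 - 1168*sqrt(146)) = 6807 - 1168*sqrt(146)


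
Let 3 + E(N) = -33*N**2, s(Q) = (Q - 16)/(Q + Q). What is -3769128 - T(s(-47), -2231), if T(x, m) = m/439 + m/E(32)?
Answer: -55918727436404/14836005 ≈ -3.7691e+6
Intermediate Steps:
s(Q) = (-16 + Q)/(2*Q) (s(Q) = (-16 + Q)/((2*Q)) = (-16 + Q)*(1/(2*Q)) = (-16 + Q)/(2*Q))
E(N) = -3 - 33*N**2
T(x, m) = 33356*m/14836005 (T(x, m) = m/439 + m/(-3 - 33*32**2) = m*(1/439) + m/(-3 - 33*1024) = m/439 + m/(-3 - 33792) = m/439 + m/(-33795) = m/439 + m*(-1/33795) = m/439 - m/33795 = 33356*m/14836005)
-3769128 - T(s(-47), -2231) = -3769128 - 33356*(-2231)/14836005 = -3769128 - 1*(-74417236/14836005) = -3769128 + 74417236/14836005 = -55918727436404/14836005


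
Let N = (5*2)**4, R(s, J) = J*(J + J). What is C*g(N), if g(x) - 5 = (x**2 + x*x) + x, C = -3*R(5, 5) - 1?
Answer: -30201510755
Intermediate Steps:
R(s, J) = 2*J**2 (R(s, J) = J*(2*J) = 2*J**2)
N = 10000 (N = 10**4 = 10000)
C = -151 (C = -6*5**2 - 1 = -6*25 - 1 = -3*50 - 1 = -150 - 1 = -151)
g(x) = 5 + x + 2*x**2 (g(x) = 5 + ((x**2 + x*x) + x) = 5 + ((x**2 + x**2) + x) = 5 + (2*x**2 + x) = 5 + (x + 2*x**2) = 5 + x + 2*x**2)
C*g(N) = -151*(5 + 10000 + 2*10000**2) = -151*(5 + 10000 + 2*100000000) = -151*(5 + 10000 + 200000000) = -151*200010005 = -30201510755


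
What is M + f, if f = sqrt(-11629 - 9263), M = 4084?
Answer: 4084 + 2*I*sqrt(5223) ≈ 4084.0 + 144.54*I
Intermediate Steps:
f = 2*I*sqrt(5223) (f = sqrt(-20892) = 2*I*sqrt(5223) ≈ 144.54*I)
M + f = 4084 + 2*I*sqrt(5223)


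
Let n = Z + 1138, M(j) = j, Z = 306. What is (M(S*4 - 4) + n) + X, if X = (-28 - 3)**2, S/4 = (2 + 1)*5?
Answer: 2641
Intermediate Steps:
S = 60 (S = 4*((2 + 1)*5) = 4*(3*5) = 4*15 = 60)
X = 961 (X = (-31)**2 = 961)
n = 1444 (n = 306 + 1138 = 1444)
(M(S*4 - 4) + n) + X = ((60*4 - 4) + 1444) + 961 = ((240 - 4) + 1444) + 961 = (236 + 1444) + 961 = 1680 + 961 = 2641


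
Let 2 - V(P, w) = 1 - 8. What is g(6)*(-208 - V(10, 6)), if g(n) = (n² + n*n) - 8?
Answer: -13888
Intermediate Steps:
V(P, w) = 9 (V(P, w) = 2 - (1 - 8) = 2 - 1*(-7) = 2 + 7 = 9)
g(n) = -8 + 2*n² (g(n) = (n² + n²) - 8 = 2*n² - 8 = -8 + 2*n²)
g(6)*(-208 - V(10, 6)) = (-8 + 2*6²)*(-208 - 1*9) = (-8 + 2*36)*(-208 - 9) = (-8 + 72)*(-217) = 64*(-217) = -13888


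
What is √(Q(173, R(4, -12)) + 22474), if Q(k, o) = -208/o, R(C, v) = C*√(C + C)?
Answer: √(22474 - 13*√2) ≈ 149.85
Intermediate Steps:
R(C, v) = √2*C^(3/2) (R(C, v) = C*√(2*C) = C*(√2*√C) = √2*C^(3/2))
√(Q(173, R(4, -12)) + 22474) = √(-208*√2/16 + 22474) = √(-13*√2 + 22474) = √(22474 - 13*√2)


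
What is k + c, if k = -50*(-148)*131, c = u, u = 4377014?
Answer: 5346414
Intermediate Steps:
c = 4377014
k = 969400 (k = 7400*131 = 969400)
k + c = 969400 + 4377014 = 5346414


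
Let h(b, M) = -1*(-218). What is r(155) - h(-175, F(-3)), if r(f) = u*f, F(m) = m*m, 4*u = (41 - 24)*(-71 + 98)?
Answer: 70273/4 ≈ 17568.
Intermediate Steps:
u = 459/4 (u = ((41 - 24)*(-71 + 98))/4 = (17*27)/4 = (1/4)*459 = 459/4 ≈ 114.75)
F(m) = m**2
h(b, M) = 218
r(f) = 459*f/4
r(155) - h(-175, F(-3)) = (459/4)*155 - 1*218 = 71145/4 - 218 = 70273/4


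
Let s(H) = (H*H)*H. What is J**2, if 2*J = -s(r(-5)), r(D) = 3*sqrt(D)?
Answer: -91125/4 ≈ -22781.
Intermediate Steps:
s(H) = H**3 (s(H) = H**2*H = H**3)
J = 135*I*sqrt(5)/2 (J = (-(3*sqrt(-5))**3)/2 = (-(3*(I*sqrt(5)))**3)/2 = (-(3*I*sqrt(5))**3)/2 = (-(-135)*I*sqrt(5))/2 = (135*I*sqrt(5))/2 = 135*I*sqrt(5)/2 ≈ 150.93*I)
J**2 = (135*I*sqrt(5)/2)**2 = -91125/4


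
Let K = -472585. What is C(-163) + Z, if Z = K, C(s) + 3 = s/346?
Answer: -163515611/346 ≈ -4.7259e+5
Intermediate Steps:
C(s) = -3 + s/346
Z = -472585
C(-163) + Z = (-3 + (1/346)*(-163)) - 472585 = (-3 - 163/346) - 472585 = -1201/346 - 472585 = -163515611/346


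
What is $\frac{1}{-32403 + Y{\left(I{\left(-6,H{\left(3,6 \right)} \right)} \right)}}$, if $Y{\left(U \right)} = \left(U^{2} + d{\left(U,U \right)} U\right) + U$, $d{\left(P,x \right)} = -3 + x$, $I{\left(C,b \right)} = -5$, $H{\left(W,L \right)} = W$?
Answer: $- \frac{1}{32343} \approx -3.0919 \cdot 10^{-5}$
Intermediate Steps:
$Y{\left(U \right)} = U + U^{2} + U \left(-3 + U\right)$ ($Y{\left(U \right)} = \left(U^{2} + \left(-3 + U\right) U\right) + U = \left(U^{2} + U \left(-3 + U\right)\right) + U = U + U^{2} + U \left(-3 + U\right)$)
$\frac{1}{-32403 + Y{\left(I{\left(-6,H{\left(3,6 \right)} \right)} \right)}} = \frac{1}{-32403 + 2 \left(-5\right) \left(-1 - 5\right)} = \frac{1}{-32403 + 2 \left(-5\right) \left(-6\right)} = \frac{1}{-32403 + 60} = \frac{1}{-32343} = - \frac{1}{32343}$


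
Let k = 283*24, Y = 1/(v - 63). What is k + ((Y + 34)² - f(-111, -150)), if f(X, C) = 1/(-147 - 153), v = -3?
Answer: 216356347/27225 ≈ 7947.0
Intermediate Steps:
Y = -1/66 (Y = 1/(-3 - 63) = 1/(-66) = -1/66 ≈ -0.015152)
k = 6792
f(X, C) = -1/300 (f(X, C) = 1/(-300) = -1/300)
k + ((Y + 34)² - f(-111, -150)) = 6792 + ((-1/66 + 34)² - 1*(-1/300)) = 6792 + ((2243/66)² + 1/300) = 6792 + (5031049/4356 + 1/300) = 6792 + 31444147/27225 = 216356347/27225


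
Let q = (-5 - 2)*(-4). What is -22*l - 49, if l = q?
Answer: -665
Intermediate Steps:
q = 28 (q = -7*(-4) = 28)
l = 28
-22*l - 49 = -22*28 - 49 = -616 - 49 = -665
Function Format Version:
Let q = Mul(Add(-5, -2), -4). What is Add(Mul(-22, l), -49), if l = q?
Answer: -665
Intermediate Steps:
q = 28 (q = Mul(-7, -4) = 28)
l = 28
Add(Mul(-22, l), -49) = Add(Mul(-22, 28), -49) = Add(-616, -49) = -665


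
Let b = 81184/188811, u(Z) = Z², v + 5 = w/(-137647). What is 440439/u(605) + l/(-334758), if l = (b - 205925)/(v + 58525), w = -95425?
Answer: 4077193675677018863302361/3388305255981773359582350 ≈ 1.2033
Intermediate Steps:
v = -592810/137647 (v = -5 - 95425/(-137647) = -5 - 95425*(-1/137647) = -5 + 95425/137647 = -592810/137647 ≈ -4.3067)
b = 81184/188811 (b = 81184*(1/188811) = 81184/188811 ≈ 0.42998)
l = -5351828779889177/1520909964088515 (l = (81184/188811 - 205925)/(-592810/137647 + 58525) = -38880823991/(188811*8055197865/137647) = -38880823991/188811*137647/8055197865 = -5351828779889177/1520909964088515 ≈ -3.5188)
440439/u(605) + l/(-334758) = 440439/(605²) - 5351828779889177/1520909964088515/(-334758) = 440439/366025 - 5351828779889177/1520909964088515*(-1/334758) = 440439*(1/366025) + 5351828779889177/509136777758343104370 = 440439/366025 + 5351828779889177/509136777758343104370 = 4077193675677018863302361/3388305255981773359582350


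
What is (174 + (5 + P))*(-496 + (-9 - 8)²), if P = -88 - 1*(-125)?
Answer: -44712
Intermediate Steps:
P = 37 (P = -88 + 125 = 37)
(174 + (5 + P))*(-496 + (-9 - 8)²) = (174 + (5 + 37))*(-496 + (-9 - 8)²) = (174 + 42)*(-496 + (-17)²) = 216*(-496 + 289) = 216*(-207) = -44712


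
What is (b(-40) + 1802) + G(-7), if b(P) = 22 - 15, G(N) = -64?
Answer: 1745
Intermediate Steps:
b(P) = 7
(b(-40) + 1802) + G(-7) = (7 + 1802) - 64 = 1809 - 64 = 1745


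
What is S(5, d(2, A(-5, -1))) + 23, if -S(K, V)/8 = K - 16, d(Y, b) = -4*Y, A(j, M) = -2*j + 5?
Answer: 111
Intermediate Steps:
A(j, M) = 5 - 2*j
S(K, V) = 128 - 8*K (S(K, V) = -8*(K - 16) = -8*(-16 + K) = 128 - 8*K)
S(5, d(2, A(-5, -1))) + 23 = (128 - 8*5) + 23 = (128 - 40) + 23 = 88 + 23 = 111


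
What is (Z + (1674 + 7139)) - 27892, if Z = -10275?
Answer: -29354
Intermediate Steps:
(Z + (1674 + 7139)) - 27892 = (-10275 + (1674 + 7139)) - 27892 = (-10275 + 8813) - 27892 = -1462 - 27892 = -29354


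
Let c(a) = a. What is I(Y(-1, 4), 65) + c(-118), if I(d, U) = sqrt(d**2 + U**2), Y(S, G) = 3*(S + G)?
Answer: -118 + sqrt(4306) ≈ -52.380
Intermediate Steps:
Y(S, G) = 3*G + 3*S (Y(S, G) = 3*(G + S) = 3*G + 3*S)
I(d, U) = sqrt(U**2 + d**2)
I(Y(-1, 4), 65) + c(-118) = sqrt(65**2 + (3*4 + 3*(-1))**2) - 118 = sqrt(4225 + (12 - 3)**2) - 118 = sqrt(4225 + 9**2) - 118 = sqrt(4225 + 81) - 118 = sqrt(4306) - 118 = -118 + sqrt(4306)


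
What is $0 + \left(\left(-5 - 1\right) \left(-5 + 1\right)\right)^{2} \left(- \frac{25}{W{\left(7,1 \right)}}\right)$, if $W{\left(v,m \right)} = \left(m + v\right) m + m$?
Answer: $-1600$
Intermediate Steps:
$W{\left(v,m \right)} = m + m \left(m + v\right)$ ($W{\left(v,m \right)} = m \left(m + v\right) + m = m + m \left(m + v\right)$)
$0 + \left(\left(-5 - 1\right) \left(-5 + 1\right)\right)^{2} \left(- \frac{25}{W{\left(7,1 \right)}}\right) = 0 + \left(\left(-5 - 1\right) \left(-5 + 1\right)\right)^{2} \left(- \frac{25}{1 \left(1 + 1 + 7\right)}\right) = 0 + \left(\left(-6\right) \left(-4\right)\right)^{2} \left(- \frac{25}{1 \cdot 9}\right) = 0 + 24^{2} \left(- \frac{25}{9}\right) = 0 + 576 \left(\left(-25\right) \frac{1}{9}\right) = 0 + 576 \left(- \frac{25}{9}\right) = 0 - 1600 = -1600$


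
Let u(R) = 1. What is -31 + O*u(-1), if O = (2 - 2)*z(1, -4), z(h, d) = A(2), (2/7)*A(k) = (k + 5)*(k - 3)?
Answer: -31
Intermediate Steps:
A(k) = 7*(-3 + k)*(5 + k)/2 (A(k) = 7*((k + 5)*(k - 3))/2 = 7*((5 + k)*(-3 + k))/2 = 7*((-3 + k)*(5 + k))/2 = 7*(-3 + k)*(5 + k)/2)
z(h, d) = -49/2 (z(h, d) = -105/2 + 7*2 + (7/2)*2² = -105/2 + 14 + (7/2)*4 = -105/2 + 14 + 14 = -49/2)
O = 0 (O = (2 - 2)*(-49/2) = 0*(-49/2) = 0)
-31 + O*u(-1) = -31 + 0*1 = -31 + 0 = -31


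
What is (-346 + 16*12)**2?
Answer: 23716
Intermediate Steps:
(-346 + 16*12)**2 = (-346 + 192)**2 = (-154)**2 = 23716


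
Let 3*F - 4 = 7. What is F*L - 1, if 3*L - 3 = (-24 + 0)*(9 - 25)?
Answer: 472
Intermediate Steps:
F = 11/3 (F = 4/3 + (1/3)*7 = 4/3 + 7/3 = 11/3 ≈ 3.6667)
L = 129 (L = 1 + ((-24 + 0)*(9 - 25))/3 = 1 + (-24*(-16))/3 = 1 + (1/3)*384 = 1 + 128 = 129)
F*L - 1 = (11/3)*129 - 1 = 473 - 1 = 472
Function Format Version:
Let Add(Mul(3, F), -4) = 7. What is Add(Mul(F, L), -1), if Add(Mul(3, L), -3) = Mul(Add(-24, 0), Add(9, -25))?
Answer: 472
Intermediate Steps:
F = Rational(11, 3) (F = Add(Rational(4, 3), Mul(Rational(1, 3), 7)) = Add(Rational(4, 3), Rational(7, 3)) = Rational(11, 3) ≈ 3.6667)
L = 129 (L = Add(1, Mul(Rational(1, 3), Mul(Add(-24, 0), Add(9, -25)))) = Add(1, Mul(Rational(1, 3), Mul(-24, -16))) = Add(1, Mul(Rational(1, 3), 384)) = Add(1, 128) = 129)
Add(Mul(F, L), -1) = Add(Mul(Rational(11, 3), 129), -1) = Add(473, -1) = 472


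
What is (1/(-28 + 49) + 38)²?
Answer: 638401/441 ≈ 1447.6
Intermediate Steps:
(1/(-28 + 49) + 38)² = (1/21 + 38)² = (799/21)² = 638401/441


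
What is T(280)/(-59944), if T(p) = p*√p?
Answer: -70*√70/7493 ≈ -0.078161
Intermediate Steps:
T(p) = p^(3/2)
T(280)/(-59944) = 280^(3/2)/(-59944) = (560*√70)*(-1/59944) = -70*√70/7493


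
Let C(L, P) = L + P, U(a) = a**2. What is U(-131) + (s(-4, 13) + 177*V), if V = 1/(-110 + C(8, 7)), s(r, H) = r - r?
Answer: 1630118/95 ≈ 17159.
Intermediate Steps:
s(r, H) = 0
V = -1/95 (V = 1/(-110 + (8 + 7)) = 1/(-110 + 15) = 1/(-95) = -1/95 ≈ -0.010526)
U(-131) + (s(-4, 13) + 177*V) = (-131)**2 + (0 + 177*(-1/95)) = 17161 + (0 - 177/95) = 17161 - 177/95 = 1630118/95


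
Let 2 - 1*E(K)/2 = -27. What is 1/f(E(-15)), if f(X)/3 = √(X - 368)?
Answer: -I*√310/930 ≈ -0.018932*I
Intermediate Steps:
E(K) = 58 (E(K) = 4 - 2*(-27) = 4 + 54 = 58)
f(X) = 3*√(-368 + X) (f(X) = 3*√(X - 368) = 3*√(-368 + X))
1/f(E(-15)) = 1/(3*√(-368 + 58)) = 1/(3*√(-310)) = 1/(3*(I*√310)) = 1/(3*I*√310) = -I*√310/930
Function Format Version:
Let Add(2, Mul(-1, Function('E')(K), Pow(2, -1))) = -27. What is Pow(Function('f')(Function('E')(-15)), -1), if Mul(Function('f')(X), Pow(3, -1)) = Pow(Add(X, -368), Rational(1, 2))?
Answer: Mul(Rational(-1, 930), I, Pow(310, Rational(1, 2))) ≈ Mul(-0.018932, I)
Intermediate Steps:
Function('E')(K) = 58 (Function('E')(K) = Add(4, Mul(-2, -27)) = Add(4, 54) = 58)
Function('f')(X) = Mul(3, Pow(Add(-368, X), Rational(1, 2))) (Function('f')(X) = Mul(3, Pow(Add(X, -368), Rational(1, 2))) = Mul(3, Pow(Add(-368, X), Rational(1, 2))))
Pow(Function('f')(Function('E')(-15)), -1) = Pow(Mul(3, Pow(Add(-368, 58), Rational(1, 2))), -1) = Pow(Mul(3, Pow(-310, Rational(1, 2))), -1) = Pow(Mul(3, Mul(I, Pow(310, Rational(1, 2)))), -1) = Pow(Mul(3, I, Pow(310, Rational(1, 2))), -1) = Mul(Rational(-1, 930), I, Pow(310, Rational(1, 2)))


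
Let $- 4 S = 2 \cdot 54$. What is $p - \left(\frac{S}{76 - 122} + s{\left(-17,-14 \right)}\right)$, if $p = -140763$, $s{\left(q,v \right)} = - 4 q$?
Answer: $- \frac{6478253}{46} \approx -1.4083 \cdot 10^{5}$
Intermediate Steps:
$S = -27$ ($S = - \frac{2 \cdot 54}{4} = \left(- \frac{1}{4}\right) 108 = -27$)
$p - \left(\frac{S}{76 - 122} + s{\left(-17,-14 \right)}\right) = -140763 - \left(\frac{1}{76 - 122} \left(-27\right) - -68\right) = -140763 - \left(\frac{1}{-46} \left(-27\right) + 68\right) = -140763 - \left(\left(- \frac{1}{46}\right) \left(-27\right) + 68\right) = -140763 - \left(\frac{27}{46} + 68\right) = -140763 - \frac{3155}{46} = - \frac{6478253}{46}$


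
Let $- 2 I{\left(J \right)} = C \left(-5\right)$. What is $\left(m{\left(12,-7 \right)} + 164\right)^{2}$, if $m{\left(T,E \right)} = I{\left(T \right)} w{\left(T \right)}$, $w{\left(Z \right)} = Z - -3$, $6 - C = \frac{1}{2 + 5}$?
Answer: $\frac{28847641}{196} \approx 1.4718 \cdot 10^{5}$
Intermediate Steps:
$C = \frac{41}{7}$ ($C = 6 - \frac{1}{2 + 5} = 6 - \frac{1}{7} = \frac{41}{7} \approx 5.8571$)
$I{\left(J \right)} = \frac{205}{14}$ ($I{\left(J \right)} = - \frac{\frac{41}{7} \left(-5\right)}{2} = \left(- \frac{1}{2}\right) \left(- \frac{205}{7}\right) = \frac{205}{14}$)
$w{\left(Z \right)} = 3 + Z$ ($w{\left(Z \right)} = Z + 3 = 3 + Z$)
$m{\left(T,E \right)} = \frac{615}{14} + \frac{205 T}{14}$ ($m{\left(T,E \right)} = \frac{205 \left(3 + T\right)}{14} = \frac{615}{14} + \frac{205 T}{14}$)
$\left(m{\left(12,-7 \right)} + 164\right)^{2} = \left(\left(\frac{615}{14} + \frac{205}{14} \cdot 12\right) + 164\right)^{2} = \left(\left(\frac{615}{14} + \frac{1230}{7}\right) + 164\right)^{2} = \left(\frac{3075}{14} + 164\right)^{2} = \left(\frac{5371}{14}\right)^{2} = \frac{28847641}{196}$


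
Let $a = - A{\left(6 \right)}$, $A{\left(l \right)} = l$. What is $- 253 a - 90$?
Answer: $1428$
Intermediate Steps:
$a = -6$ ($a = \left(-1\right) 6 = -6$)
$- 253 a - 90 = \left(-253\right) \left(-6\right) - 90 = 1518 - 90 = 1428$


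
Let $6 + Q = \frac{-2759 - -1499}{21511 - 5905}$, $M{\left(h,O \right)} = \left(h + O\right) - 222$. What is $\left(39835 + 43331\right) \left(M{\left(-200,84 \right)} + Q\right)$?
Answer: $- \frac{8269971596}{289} \approx -2.8616 \cdot 10^{7}$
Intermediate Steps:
$M{\left(h,O \right)} = -222 + O + h$ ($M{\left(h,O \right)} = \left(O + h\right) - 222 = -222 + O + h$)
$Q = - \frac{5272}{867}$ ($Q = -6 + \frac{-2759 - -1499}{21511 - 5905} = -6 + \frac{-2759 + \left(-5105 + 6604\right)}{15606} = -6 + \left(-2759 + 1499\right) \frac{1}{15606} = -6 - \frac{70}{867} = - \frac{5272}{867} \approx -6.0807$)
$\left(39835 + 43331\right) \left(M{\left(-200,84 \right)} + Q\right) = \left(39835 + 43331\right) \left(\left(-222 + 84 - 200\right) - \frac{5272}{867}\right) = 83166 \left(-338 - \frac{5272}{867}\right) = 83166 \left(- \frac{298318}{867}\right) = - \frac{8269971596}{289}$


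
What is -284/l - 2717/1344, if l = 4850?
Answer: -6779573/3259200 ≈ -2.0801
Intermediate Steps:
-284/l - 2717/1344 = -284/4850 - 2717/1344 = -284*1/4850 - 2717*1/1344 = -142/2425 - 2717/1344 = -6779573/3259200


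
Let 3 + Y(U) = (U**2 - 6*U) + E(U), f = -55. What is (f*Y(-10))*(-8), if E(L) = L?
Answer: 64680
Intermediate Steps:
Y(U) = -3 + U**2 - 5*U (Y(U) = -3 + ((U**2 - 6*U) + U) = -3 + (U**2 - 5*U) = -3 + U**2 - 5*U)
(f*Y(-10))*(-8) = -55*(-3 + (-10)**2 - 5*(-10))*(-8) = -55*(-3 + 100 + 50)*(-8) = -55*147*(-8) = -8085*(-8) = 64680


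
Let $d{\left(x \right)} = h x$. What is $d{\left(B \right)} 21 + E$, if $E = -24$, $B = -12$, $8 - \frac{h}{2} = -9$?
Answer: $-8592$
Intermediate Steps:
$h = 34$ ($h = 16 - -18 = 16 + 18 = 34$)
$d{\left(x \right)} = 34 x$
$d{\left(B \right)} 21 + E = 34 \left(-12\right) 21 - 24 = \left(-408\right) 21 - 24 = -8568 - 24 = -8592$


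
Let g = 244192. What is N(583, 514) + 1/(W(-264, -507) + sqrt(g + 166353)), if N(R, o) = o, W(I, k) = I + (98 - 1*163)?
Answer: 3306055/6432 + sqrt(410545)/302304 ≈ 514.00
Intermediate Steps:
W(I, k) = -65 + I (W(I, k) = I + (98 - 163) = I - 65 = -65 + I)
N(583, 514) + 1/(W(-264, -507) + sqrt(g + 166353)) = 514 + 1/((-65 - 264) + sqrt(244192 + 166353)) = 514 + 1/(-329 + sqrt(410545))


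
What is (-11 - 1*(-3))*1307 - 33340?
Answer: -43796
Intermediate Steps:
(-11 - 1*(-3))*1307 - 33340 = (-11 + 3)*1307 - 33340 = -8*1307 - 33340 = -10456 - 33340 = -43796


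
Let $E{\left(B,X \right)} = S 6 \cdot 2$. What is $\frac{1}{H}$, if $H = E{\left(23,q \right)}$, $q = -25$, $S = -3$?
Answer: $- \frac{1}{36} \approx -0.027778$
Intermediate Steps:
$E{\left(B,X \right)} = -36$ ($E{\left(B,X \right)} = \left(-3\right) 6 \cdot 2 = \left(-18\right) 2 = -36$)
$H = -36$
$\frac{1}{H} = \frac{1}{-36} = - \frac{1}{36}$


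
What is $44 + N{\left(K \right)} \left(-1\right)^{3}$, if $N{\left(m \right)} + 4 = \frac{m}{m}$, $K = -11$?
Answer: $47$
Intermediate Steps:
$N{\left(m \right)} = -3$ ($N{\left(m \right)} = -4 + \frac{m}{m} = -4 + 1 = -3$)
$44 + N{\left(K \right)} \left(-1\right)^{3} = 44 - 3 \left(-1\right)^{3} = 44 - -3 = 44 + 3 = 47$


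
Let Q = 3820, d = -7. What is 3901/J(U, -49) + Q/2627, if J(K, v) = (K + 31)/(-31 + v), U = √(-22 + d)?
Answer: -2541107716/260073 + 31208*I*√29/99 ≈ -9770.8 + 1697.6*I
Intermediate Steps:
U = I*√29 (U = √(-22 - 7) = √(-29) = I*√29 ≈ 5.3852*I)
J(K, v) = (31 + K)/(-31 + v)
3901/J(U, -49) + Q/2627 = 3901/(((31 + I*√29)/(-31 - 49))) + 3820/2627 = 3901/(((31 + I*√29)/(-80))) + 3820*(1/2627) = 3901/((-(31 + I*√29)/80)) + 3820/2627 = 3901/(-31/80 - I*√29/80) + 3820/2627 = 3820/2627 + 3901/(-31/80 - I*√29/80)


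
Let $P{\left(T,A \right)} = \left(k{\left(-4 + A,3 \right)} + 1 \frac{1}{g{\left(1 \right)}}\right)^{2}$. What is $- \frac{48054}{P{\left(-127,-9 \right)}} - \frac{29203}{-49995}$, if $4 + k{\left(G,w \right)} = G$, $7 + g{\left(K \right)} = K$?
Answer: $- \frac{86178735653}{530396955} \approx -162.48$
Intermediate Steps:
$g{\left(K \right)} = -7 + K$
$k{\left(G,w \right)} = -4 + G$
$P{\left(T,A \right)} = \left(- \frac{49}{6} + A\right)^{2}$ ($P{\left(T,A \right)} = \left(\left(-4 + \left(-4 + A\right)\right) + 1 \frac{1}{-7 + 1}\right)^{2} = \left(\left(-8 + A\right) + 1 \frac{1}{-6}\right)^{2} = \left(\left(-8 + A\right) + 1 \left(- \frac{1}{6}\right)\right)^{2} = \left(\left(-8 + A\right) - \frac{1}{6}\right)^{2} = \left(- \frac{49}{6} + A\right)^{2}$)
$- \frac{48054}{P{\left(-127,-9 \right)}} - \frac{29203}{-49995} = - \frac{48054}{\frac{1}{36} \left(49 - -54\right)^{2}} - \frac{29203}{-49995} = - \frac{48054}{\frac{1}{36} \left(49 + 54\right)^{2}} - - \frac{29203}{49995} = - \frac{48054}{\frac{1}{36} \cdot 103^{2}} + \frac{29203}{49995} = - \frac{48054}{\frac{1}{36} \cdot 10609} + \frac{29203}{49995} = - \frac{48054}{\frac{10609}{36}} + \frac{29203}{49995} = \left(-48054\right) \frac{36}{10609} + \frac{29203}{49995} = - \frac{1729944}{10609} + \frac{29203}{49995} = - \frac{86178735653}{530396955}$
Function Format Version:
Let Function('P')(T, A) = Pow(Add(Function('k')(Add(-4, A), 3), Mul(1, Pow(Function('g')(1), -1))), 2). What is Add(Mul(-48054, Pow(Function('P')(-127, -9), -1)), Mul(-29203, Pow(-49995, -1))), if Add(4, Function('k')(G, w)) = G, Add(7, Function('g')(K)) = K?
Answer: Rational(-86178735653, 530396955) ≈ -162.48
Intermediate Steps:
Function('g')(K) = Add(-7, K)
Function('k')(G, w) = Add(-4, G)
Function('P')(T, A) = Pow(Add(Rational(-49, 6), A), 2) (Function('P')(T, A) = Pow(Add(Add(-4, Add(-4, A)), Mul(1, Pow(Add(-7, 1), -1))), 2) = Pow(Add(Add(-8, A), Mul(1, Pow(-6, -1))), 2) = Pow(Add(Add(-8, A), Mul(1, Rational(-1, 6))), 2) = Pow(Add(Add(-8, A), Rational(-1, 6)), 2) = Pow(Add(Rational(-49, 6), A), 2))
Add(Mul(-48054, Pow(Function('P')(-127, -9), -1)), Mul(-29203, Pow(-49995, -1))) = Add(Mul(-48054, Pow(Mul(Rational(1, 36), Pow(Add(49, Mul(-6, -9)), 2)), -1)), Mul(-29203, Pow(-49995, -1))) = Add(Mul(-48054, Pow(Mul(Rational(1, 36), Pow(Add(49, 54), 2)), -1)), Mul(-29203, Rational(-1, 49995))) = Add(Mul(-48054, Pow(Mul(Rational(1, 36), Pow(103, 2)), -1)), Rational(29203, 49995)) = Add(Mul(-48054, Pow(Mul(Rational(1, 36), 10609), -1)), Rational(29203, 49995)) = Add(Mul(-48054, Pow(Rational(10609, 36), -1)), Rational(29203, 49995)) = Add(Mul(-48054, Rational(36, 10609)), Rational(29203, 49995)) = Add(Rational(-1729944, 10609), Rational(29203, 49995)) = Rational(-86178735653, 530396955)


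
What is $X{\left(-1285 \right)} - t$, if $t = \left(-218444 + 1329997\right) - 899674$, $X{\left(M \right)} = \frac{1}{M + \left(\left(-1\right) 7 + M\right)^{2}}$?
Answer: $- \frac{353409722540}{1667979} \approx -2.1188 \cdot 10^{5}$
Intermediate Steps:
$X{\left(M \right)} = \frac{1}{M + \left(-7 + M\right)^{2}}$
$t = 211879$ ($t = 1111553 - 899674 = 211879$)
$X{\left(-1285 \right)} - t = \frac{1}{-1285 + \left(-7 - 1285\right)^{2}} - 211879 = \frac{1}{-1285 + \left(-1292\right)^{2}} - 211879 = \frac{1}{-1285 + 1669264} - 211879 = \frac{1}{1667979} - 211879 = - \frac{353409722540}{1667979}$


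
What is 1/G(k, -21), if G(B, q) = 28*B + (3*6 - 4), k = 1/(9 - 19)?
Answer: 5/56 ≈ 0.089286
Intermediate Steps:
k = -1/10 (k = 1/(-10) = -1/10 ≈ -0.10000)
G(B, q) = 14 + 28*B (G(B, q) = 28*B + (18 - 4) = 28*B + 14 = 14 + 28*B)
1/G(k, -21) = 1/(14 + 28*(-1/10)) = 1/(14 - 14/5) = 1/(56/5) = 5/56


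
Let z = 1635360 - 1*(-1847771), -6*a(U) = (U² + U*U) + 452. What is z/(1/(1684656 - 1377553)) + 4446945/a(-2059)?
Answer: 4535129696802987716/4239707 ≈ 1.0697e+12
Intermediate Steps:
a(U) = -226/3 - U²/3 (a(U) = -((U² + U*U) + 452)/6 = -((U² + U²) + 452)/6 = -(2*U² + 452)/6 = -(452 + 2*U²)/6 = -226/3 - U²/3)
z = 3483131 (z = 1635360 + 1847771 = 3483131)
z/(1/(1684656 - 1377553)) + 4446945/a(-2059) = 3483131/(1/(1684656 - 1377553)) + 4446945/(-226/3 - ⅓*(-2059)²) = 3483131/(1/307103) + 4446945/(-226/3 - ⅓*4239481) = 3483131/(1/307103) + 4446945/(-226/3 - 4239481/3) = 3483131*307103 + 4446945/(-4239707/3) = 1069679979493 + 4446945*(-3/4239707) = 1069679979493 - 13340835/4239707 = 4535129696802987716/4239707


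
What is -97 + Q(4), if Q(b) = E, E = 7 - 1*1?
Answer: -91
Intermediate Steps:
E = 6 (E = 7 - 1 = 6)
Q(b) = 6
-97 + Q(4) = -97 + 6 = -91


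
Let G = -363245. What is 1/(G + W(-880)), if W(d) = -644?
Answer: -1/363889 ≈ -2.7481e-6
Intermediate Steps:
1/(G + W(-880)) = 1/(-363245 - 644) = 1/(-363889) = -1/363889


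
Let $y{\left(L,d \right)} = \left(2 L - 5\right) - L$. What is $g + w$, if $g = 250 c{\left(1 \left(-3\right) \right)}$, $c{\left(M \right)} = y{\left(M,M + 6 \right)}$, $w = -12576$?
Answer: $-14576$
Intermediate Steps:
$y{\left(L,d \right)} = -5 + L$ ($y{\left(L,d \right)} = \left(-5 + 2 L\right) - L = -5 + L$)
$c{\left(M \right)} = -5 + M$
$g = -2000$ ($g = 250 \left(-5 + 1 \left(-3\right)\right) = 250 \left(-5 - 3\right) = 250 \left(-8\right) = -2000$)
$g + w = -2000 - 12576 = -14576$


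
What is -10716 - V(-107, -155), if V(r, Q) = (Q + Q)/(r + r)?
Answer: -1146767/107 ≈ -10717.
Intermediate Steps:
V(r, Q) = Q/r (V(r, Q) = (2*Q)/((2*r)) = (2*Q)*(1/(2*r)) = Q/r)
-10716 - V(-107, -155) = -10716 - (-155)/(-107) = -10716 - (-155)*(-1)/107 = -10716 - 1*155/107 = -10716 - 155/107 = -1146767/107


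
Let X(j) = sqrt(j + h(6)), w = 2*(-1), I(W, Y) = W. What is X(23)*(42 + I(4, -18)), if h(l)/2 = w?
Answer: 46*sqrt(19) ≈ 200.51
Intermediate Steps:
w = -2
h(l) = -4 (h(l) = 2*(-2) = -4)
X(j) = sqrt(-4 + j) (X(j) = sqrt(j - 4) = sqrt(-4 + j))
X(23)*(42 + I(4, -18)) = sqrt(-4 + 23)*(42 + 4) = sqrt(19)*46 = 46*sqrt(19)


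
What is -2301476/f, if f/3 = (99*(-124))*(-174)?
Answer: -575369/1602018 ≈ -0.35915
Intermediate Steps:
f = 6408072 (f = 3*((99*(-124))*(-174)) = 3*(-12276*(-174)) = 3*2136024 = 6408072)
-2301476/f = -2301476/6408072 = -2301476*1/6408072 = -575369/1602018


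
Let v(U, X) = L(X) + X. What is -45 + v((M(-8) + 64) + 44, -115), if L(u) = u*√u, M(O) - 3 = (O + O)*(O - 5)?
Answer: -160 - 115*I*√115 ≈ -160.0 - 1233.2*I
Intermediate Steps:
M(O) = 3 + 2*O*(-5 + O) (M(O) = 3 + (O + O)*(O - 5) = 3 + (2*O)*(-5 + O) = 3 + 2*O*(-5 + O))
L(u) = u^(3/2)
v(U, X) = X + X^(3/2) (v(U, X) = X^(3/2) + X = X + X^(3/2))
-45 + v((M(-8) + 64) + 44, -115) = -45 + (-115 + (-115)^(3/2)) = -45 + (-115 - 115*I*√115) = -160 - 115*I*√115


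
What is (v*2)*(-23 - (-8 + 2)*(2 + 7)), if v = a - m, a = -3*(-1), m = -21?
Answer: 1488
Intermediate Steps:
a = 3
v = 24 (v = 3 - 1*(-21) = 3 + 21 = 24)
(v*2)*(-23 - (-8 + 2)*(2 + 7)) = (24*2)*(-23 - (-8 + 2)*(2 + 7)) = 48*(-23 - (-6)*9) = 48*(-23 - 1*(-54)) = 48*(-23 + 54) = 48*31 = 1488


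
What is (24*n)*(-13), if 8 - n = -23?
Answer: -9672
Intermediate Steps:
n = 31 (n = 8 - 1*(-23) = 8 + 23 = 31)
(24*n)*(-13) = (24*31)*(-13) = 744*(-13) = -9672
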